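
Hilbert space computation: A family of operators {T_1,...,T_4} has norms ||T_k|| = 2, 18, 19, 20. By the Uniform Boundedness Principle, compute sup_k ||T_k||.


By the Uniform Boundedness Principle, the supremum of norms is finite.
sup_k ||T_k|| = max(2, 18, 19, 20) = 20

20


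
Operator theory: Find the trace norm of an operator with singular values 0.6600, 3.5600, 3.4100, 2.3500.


The nuclear norm is the sum of all singular values.
||T||_1 = 0.6600 + 3.5600 + 3.4100 + 2.3500
= 9.9800

9.9800


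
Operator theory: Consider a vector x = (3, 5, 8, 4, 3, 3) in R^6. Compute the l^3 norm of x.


The l^3 norm = (sum |x_i|^3)^(1/3)
Sum of 3th powers = 27 + 125 + 512 + 64 + 27 + 27 = 782
||x||_3 = (782)^(1/3) = 9.2130

9.2130


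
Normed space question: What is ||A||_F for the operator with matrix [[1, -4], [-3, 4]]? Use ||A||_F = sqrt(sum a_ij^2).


||A||_F^2 = sum a_ij^2
= 1^2 + (-4)^2 + (-3)^2 + 4^2
= 1 + 16 + 9 + 16 = 42
||A||_F = sqrt(42) = 6.4807

6.4807


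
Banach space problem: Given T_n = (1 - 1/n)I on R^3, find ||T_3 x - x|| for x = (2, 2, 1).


T_3 x - x = (1 - 1/3)x - x = -x/3
||x|| = sqrt(9) = 3.0000
||T_3 x - x|| = ||x||/3 = 3.0000/3 = 1.0000

1.0000


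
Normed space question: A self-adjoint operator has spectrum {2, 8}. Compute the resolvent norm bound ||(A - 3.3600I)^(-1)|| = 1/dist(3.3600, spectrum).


dist(3.3600, {2, 8}) = min(|3.3600 - 2|, |3.3600 - 8|)
= min(1.3600, 4.6400) = 1.3600
Resolvent bound = 1/1.3600 = 0.7353

0.7353


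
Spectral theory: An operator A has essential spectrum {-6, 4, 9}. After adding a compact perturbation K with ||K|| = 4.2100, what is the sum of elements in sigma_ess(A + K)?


By Weyl's theorem, the essential spectrum is invariant under compact perturbations.
sigma_ess(A + K) = sigma_ess(A) = {-6, 4, 9}
Sum = -6 + 4 + 9 = 7

7


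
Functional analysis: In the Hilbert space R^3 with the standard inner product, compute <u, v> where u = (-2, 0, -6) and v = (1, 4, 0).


Computing the standard inner product <u, v> = sum u_i * v_i
= -2*1 + 0*4 + -6*0
= -2 + 0 + 0
= -2

-2


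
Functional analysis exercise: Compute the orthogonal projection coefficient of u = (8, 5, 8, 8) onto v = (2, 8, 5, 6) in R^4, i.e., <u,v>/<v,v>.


Computing <u,v> = 8*2 + 5*8 + 8*5 + 8*6 = 144
Computing <v,v> = 2^2 + 8^2 + 5^2 + 6^2 = 129
Projection coefficient = 144/129 = 1.1163

1.1163


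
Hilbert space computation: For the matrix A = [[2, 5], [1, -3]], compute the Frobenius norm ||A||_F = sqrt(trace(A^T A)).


||A||_F^2 = sum a_ij^2
= 2^2 + 5^2 + 1^2 + (-3)^2
= 4 + 25 + 1 + 9 = 39
||A||_F = sqrt(39) = 6.2450

6.2450


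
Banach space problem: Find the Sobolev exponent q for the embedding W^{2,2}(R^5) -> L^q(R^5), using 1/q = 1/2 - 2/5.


Using the Sobolev embedding formula: 1/q = 1/p - k/n
1/q = 1/2 - 2/5 = 1/10
q = 1/(1/10) = 10

10.0000


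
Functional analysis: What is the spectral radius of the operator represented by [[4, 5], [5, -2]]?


For a 2x2 matrix, eigenvalues satisfy lambda^2 - (trace)*lambda + det = 0
trace = 4 + -2 = 2
det = 4*-2 - 5*5 = -33
discriminant = 2^2 - 4*(-33) = 136
spectral radius = max |eigenvalue| = 6.8310

6.8310


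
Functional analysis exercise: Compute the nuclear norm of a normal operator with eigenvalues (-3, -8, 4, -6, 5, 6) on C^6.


For a normal operator, singular values equal |eigenvalues|.
Trace norm = sum |lambda_i| = 3 + 8 + 4 + 6 + 5 + 6
= 32

32


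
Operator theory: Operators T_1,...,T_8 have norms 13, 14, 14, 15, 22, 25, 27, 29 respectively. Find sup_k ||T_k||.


By the Uniform Boundedness Principle, the supremum of norms is finite.
sup_k ||T_k|| = max(13, 14, 14, 15, 22, 25, 27, 29) = 29

29


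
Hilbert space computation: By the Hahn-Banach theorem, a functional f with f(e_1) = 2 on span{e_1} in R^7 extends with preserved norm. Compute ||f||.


The norm of f is given by ||f|| = sup_{||x||=1} |f(x)|.
On span{e_1}, ||e_1|| = 1, so ||f|| = |f(e_1)| / ||e_1||
= |2| / 1 = 2.0000

2.0000


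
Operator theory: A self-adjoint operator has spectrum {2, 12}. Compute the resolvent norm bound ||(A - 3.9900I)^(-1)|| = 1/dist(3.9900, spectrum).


dist(3.9900, {2, 12}) = min(|3.9900 - 2|, |3.9900 - 12|)
= min(1.9900, 8.0100) = 1.9900
Resolvent bound = 1/1.9900 = 0.5025

0.5025


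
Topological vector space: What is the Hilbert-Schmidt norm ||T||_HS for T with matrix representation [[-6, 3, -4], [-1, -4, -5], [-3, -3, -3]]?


The Hilbert-Schmidt norm is sqrt(sum of squares of all entries).
Sum of squares = (-6)^2 + 3^2 + (-4)^2 + (-1)^2 + (-4)^2 + (-5)^2 + (-3)^2 + (-3)^2 + (-3)^2
= 36 + 9 + 16 + 1 + 16 + 25 + 9 + 9 + 9 = 130
||T||_HS = sqrt(130) = 11.4018

11.4018


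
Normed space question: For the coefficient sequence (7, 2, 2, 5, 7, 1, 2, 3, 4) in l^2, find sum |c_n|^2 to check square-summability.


sum |c_n|^2 = 7^2 + 2^2 + 2^2 + 5^2 + 7^2 + 1^2 + 2^2 + 3^2 + 4^2
= 49 + 4 + 4 + 25 + 49 + 1 + 4 + 9 + 16
= 161

161


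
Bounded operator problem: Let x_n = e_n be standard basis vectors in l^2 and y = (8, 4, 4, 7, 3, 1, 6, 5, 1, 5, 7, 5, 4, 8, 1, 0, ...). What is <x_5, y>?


x_5 = e_5 is the standard basis vector with 1 in position 5.
<x_5, y> = y_5 = 3
As n -> infinity, <x_n, y> -> 0, confirming weak convergence of (x_n) to 0.

3


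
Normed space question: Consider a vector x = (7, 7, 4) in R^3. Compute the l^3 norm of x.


The l^3 norm = (sum |x_i|^3)^(1/3)
Sum of 3th powers = 343 + 343 + 64 = 750
||x||_3 = (750)^(1/3) = 9.0856

9.0856


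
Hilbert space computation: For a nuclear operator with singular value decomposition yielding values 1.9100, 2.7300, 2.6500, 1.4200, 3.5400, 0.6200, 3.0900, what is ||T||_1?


The nuclear norm is the sum of all singular values.
||T||_1 = 1.9100 + 2.7300 + 2.6500 + 1.4200 + 3.5400 + 0.6200 + 3.0900
= 15.9600

15.9600


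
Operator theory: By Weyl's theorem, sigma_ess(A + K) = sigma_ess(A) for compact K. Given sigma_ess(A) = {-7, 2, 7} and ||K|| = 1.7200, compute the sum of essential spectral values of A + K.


By Weyl's theorem, the essential spectrum is invariant under compact perturbations.
sigma_ess(A + K) = sigma_ess(A) = {-7, 2, 7}
Sum = -7 + 2 + 7 = 2

2


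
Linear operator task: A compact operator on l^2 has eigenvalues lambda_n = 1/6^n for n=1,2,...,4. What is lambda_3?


The eigenvalue formula gives lambda_3 = 1/6^3
= 1/216
= 0.0046

0.0046


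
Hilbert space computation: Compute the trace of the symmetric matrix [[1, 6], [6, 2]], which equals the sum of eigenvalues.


For a self-adjoint (symmetric) matrix, the eigenvalues are real.
The sum of eigenvalues equals the trace of the matrix.
trace = 1 + 2 = 3

3


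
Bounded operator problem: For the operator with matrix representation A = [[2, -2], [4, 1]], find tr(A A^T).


trace(A * A^T) = sum of squares of all entries
= 2^2 + (-2)^2 + 4^2 + 1^2
= 4 + 4 + 16 + 1
= 25

25


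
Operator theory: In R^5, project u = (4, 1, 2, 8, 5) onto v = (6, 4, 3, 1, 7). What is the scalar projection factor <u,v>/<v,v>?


Computing <u,v> = 4*6 + 1*4 + 2*3 + 8*1 + 5*7 = 77
Computing <v,v> = 6^2 + 4^2 + 3^2 + 1^2 + 7^2 = 111
Projection coefficient = 77/111 = 0.6937

0.6937


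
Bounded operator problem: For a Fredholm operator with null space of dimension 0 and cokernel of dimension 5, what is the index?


The Fredholm index is defined as ind(T) = dim(ker T) - dim(coker T)
= 0 - 5
= -5

-5


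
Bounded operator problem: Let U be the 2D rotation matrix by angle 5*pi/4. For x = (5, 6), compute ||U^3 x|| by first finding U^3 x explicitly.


U is a rotation by theta = 5*pi/4
U^3 = rotation by 3*theta = 15*pi/4 = 7*pi/4 (mod 2*pi)
cos(7*pi/4) = 0.7071, sin(7*pi/4) = -0.7071
U^3 x = (0.7071 * 5 - -0.7071 * 6, -0.7071 * 5 + 0.7071 * 6)
= (7.7782, 0.7071)
||U^3 x|| = sqrt(7.7782^2 + 0.7071^2) = sqrt(61.0000) = 7.8102

7.8102


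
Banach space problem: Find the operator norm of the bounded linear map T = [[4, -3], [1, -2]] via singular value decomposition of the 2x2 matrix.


A^T A = [[17, -14], [-14, 13]]
trace(A^T A) = 30, det(A^T A) = 25
discriminant = 30^2 - 4*25 = 800
Largest eigenvalue of A^T A = (trace + sqrt(disc))/2 = 29.1421
||T|| = sqrt(29.1421) = 5.3983

5.3983


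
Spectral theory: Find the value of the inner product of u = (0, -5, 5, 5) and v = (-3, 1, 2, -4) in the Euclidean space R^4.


Computing the standard inner product <u, v> = sum u_i * v_i
= 0*-3 + -5*1 + 5*2 + 5*-4
= 0 + -5 + 10 + -20
= -15

-15


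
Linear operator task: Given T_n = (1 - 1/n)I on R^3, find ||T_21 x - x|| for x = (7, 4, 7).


T_21 x - x = (1 - 1/21)x - x = -x/21
||x|| = sqrt(114) = 10.6771
||T_21 x - x|| = ||x||/21 = 10.6771/21 = 0.5084

0.5084


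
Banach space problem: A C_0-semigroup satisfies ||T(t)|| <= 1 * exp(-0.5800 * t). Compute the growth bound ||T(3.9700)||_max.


||T(3.9700)|| <= 1 * exp(-0.5800 * 3.9700)
= 1 * exp(-2.3026)
= 1 * 0.1000
= 0.1000

0.1000


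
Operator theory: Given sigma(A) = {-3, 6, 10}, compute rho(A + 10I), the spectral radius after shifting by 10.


Spectrum of A + 10I = {7, 16, 20}
Spectral radius = max |lambda| over the shifted spectrum
= max(7, 16, 20) = 20

20


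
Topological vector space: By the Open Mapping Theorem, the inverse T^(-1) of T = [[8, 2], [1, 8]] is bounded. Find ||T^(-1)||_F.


det(T) = 8*8 - 2*1 = 62
T^(-1) = (1/62) * [[8, -2], [-1, 8]] = [[0.1290, -0.0323], [-0.0161, 0.1290]]
||T^(-1)||_F^2 = 0.1290^2 + (-0.0323)^2 + (-0.0161)^2 + 0.1290^2 = 0.0346
||T^(-1)||_F = sqrt(0.0346) = 0.1860

0.1860


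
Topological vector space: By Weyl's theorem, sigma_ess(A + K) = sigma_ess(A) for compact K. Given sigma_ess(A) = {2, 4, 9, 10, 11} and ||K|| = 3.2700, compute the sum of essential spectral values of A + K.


By Weyl's theorem, the essential spectrum is invariant under compact perturbations.
sigma_ess(A + K) = sigma_ess(A) = {2, 4, 9, 10, 11}
Sum = 2 + 4 + 9 + 10 + 11 = 36

36


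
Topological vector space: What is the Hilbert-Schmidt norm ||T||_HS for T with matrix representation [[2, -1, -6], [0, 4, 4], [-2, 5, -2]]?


The Hilbert-Schmidt norm is sqrt(sum of squares of all entries).
Sum of squares = 2^2 + (-1)^2 + (-6)^2 + 0^2 + 4^2 + 4^2 + (-2)^2 + 5^2 + (-2)^2
= 4 + 1 + 36 + 0 + 16 + 16 + 4 + 25 + 4 = 106
||T||_HS = sqrt(106) = 10.2956

10.2956


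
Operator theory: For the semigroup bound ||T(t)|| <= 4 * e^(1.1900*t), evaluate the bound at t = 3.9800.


||T(3.9800)|| <= 4 * exp(1.1900 * 3.9800)
= 4 * exp(4.7362)
= 4 * 114.0002
= 456.0007

456.0007


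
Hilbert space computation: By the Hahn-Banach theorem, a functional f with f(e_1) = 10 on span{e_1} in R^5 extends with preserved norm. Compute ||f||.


The norm of f is given by ||f|| = sup_{||x||=1} |f(x)|.
On span{e_1}, ||e_1|| = 1, so ||f|| = |f(e_1)| / ||e_1||
= |10| / 1 = 10.0000

10.0000


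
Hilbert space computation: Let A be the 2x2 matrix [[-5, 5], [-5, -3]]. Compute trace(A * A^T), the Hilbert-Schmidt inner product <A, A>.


trace(A * A^T) = sum of squares of all entries
= (-5)^2 + 5^2 + (-5)^2 + (-3)^2
= 25 + 25 + 25 + 9
= 84

84


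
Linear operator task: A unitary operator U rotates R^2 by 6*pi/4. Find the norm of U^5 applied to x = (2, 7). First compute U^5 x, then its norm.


U is a rotation by theta = 6*pi/4
U^5 = rotation by 5*theta = 30*pi/4 = 6*pi/4 (mod 2*pi)
cos(6*pi/4) = 0.0000, sin(6*pi/4) = -1.0000
U^5 x = (0.0000 * 2 - -1.0000 * 7, -1.0000 * 2 + 0.0000 * 7)
= (7.0000, -2.0000)
||U^5 x|| = sqrt(7.0000^2 + (-2.0000)^2) = sqrt(53.0000) = 7.2801

7.2801


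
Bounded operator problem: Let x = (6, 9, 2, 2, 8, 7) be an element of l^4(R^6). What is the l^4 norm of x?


The l^4 norm = (sum |x_i|^4)^(1/4)
Sum of 4th powers = 1296 + 6561 + 16 + 16 + 4096 + 2401 = 14386
||x||_4 = (14386)^(1/4) = 10.9518

10.9518


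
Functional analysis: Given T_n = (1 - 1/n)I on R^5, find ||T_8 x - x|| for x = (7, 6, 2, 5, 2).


T_8 x - x = (1 - 1/8)x - x = -x/8
||x|| = sqrt(118) = 10.8628
||T_8 x - x|| = ||x||/8 = 10.8628/8 = 1.3578

1.3578


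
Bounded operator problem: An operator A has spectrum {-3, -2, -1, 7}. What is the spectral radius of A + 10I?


Spectrum of A + 10I = {7, 8, 9, 17}
Spectral radius = max |lambda| over the shifted spectrum
= max(7, 8, 9, 17) = 17

17


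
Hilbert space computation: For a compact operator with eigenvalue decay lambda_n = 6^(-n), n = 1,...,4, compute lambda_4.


The eigenvalue formula gives lambda_4 = 1/6^4
= 1/1296
= 7.7160e-04

7.7160e-04


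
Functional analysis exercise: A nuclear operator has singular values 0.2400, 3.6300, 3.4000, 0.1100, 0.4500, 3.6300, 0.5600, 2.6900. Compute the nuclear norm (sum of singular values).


The nuclear norm is the sum of all singular values.
||T||_1 = 0.2400 + 3.6300 + 3.4000 + 0.1100 + 0.4500 + 3.6300 + 0.5600 + 2.6900
= 14.7100

14.7100


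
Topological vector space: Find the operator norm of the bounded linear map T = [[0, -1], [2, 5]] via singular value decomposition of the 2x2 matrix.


A^T A = [[4, 10], [10, 26]]
trace(A^T A) = 30, det(A^T A) = 4
discriminant = 30^2 - 4*4 = 884
Largest eigenvalue of A^T A = (trace + sqrt(disc))/2 = 29.8661
||T|| = sqrt(29.8661) = 5.4650

5.4650


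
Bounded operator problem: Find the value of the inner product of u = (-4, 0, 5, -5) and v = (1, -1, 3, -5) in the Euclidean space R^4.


Computing the standard inner product <u, v> = sum u_i * v_i
= -4*1 + 0*-1 + 5*3 + -5*-5
= -4 + 0 + 15 + 25
= 36

36


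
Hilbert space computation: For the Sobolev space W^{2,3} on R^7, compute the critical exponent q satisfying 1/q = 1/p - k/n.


Using the Sobolev embedding formula: 1/q = 1/p - k/n
1/q = 1/3 - 2/7 = 1/21
q = 1/(1/21) = 21

21.0000


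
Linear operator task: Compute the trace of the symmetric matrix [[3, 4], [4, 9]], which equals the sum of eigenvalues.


For a self-adjoint (symmetric) matrix, the eigenvalues are real.
The sum of eigenvalues equals the trace of the matrix.
trace = 3 + 9 = 12

12


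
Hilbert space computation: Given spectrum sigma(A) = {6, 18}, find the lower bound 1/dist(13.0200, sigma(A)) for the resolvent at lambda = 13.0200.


dist(13.0200, {6, 18}) = min(|13.0200 - 6|, |13.0200 - 18|)
= min(7.0200, 4.9800) = 4.9800
Resolvent bound = 1/4.9800 = 0.2008

0.2008


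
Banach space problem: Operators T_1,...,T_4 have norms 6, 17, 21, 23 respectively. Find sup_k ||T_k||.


By the Uniform Boundedness Principle, the supremum of norms is finite.
sup_k ||T_k|| = max(6, 17, 21, 23) = 23

23


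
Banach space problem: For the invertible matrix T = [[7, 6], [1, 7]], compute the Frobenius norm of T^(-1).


det(T) = 7*7 - 6*1 = 43
T^(-1) = (1/43) * [[7, -6], [-1, 7]] = [[0.1628, -0.1395], [-0.0233, 0.1628]]
||T^(-1)||_F^2 = 0.1628^2 + (-0.1395)^2 + (-0.0233)^2 + 0.1628^2 = 0.0730
||T^(-1)||_F = sqrt(0.0730) = 0.2702

0.2702


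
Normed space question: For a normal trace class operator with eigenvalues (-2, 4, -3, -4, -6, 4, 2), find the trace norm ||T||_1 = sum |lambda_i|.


For a normal operator, singular values equal |eigenvalues|.
Trace norm = sum |lambda_i| = 2 + 4 + 3 + 4 + 6 + 4 + 2
= 25

25


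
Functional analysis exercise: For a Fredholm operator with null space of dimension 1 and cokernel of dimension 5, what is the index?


The Fredholm index is defined as ind(T) = dim(ker T) - dim(coker T)
= 1 - 5
= -4

-4


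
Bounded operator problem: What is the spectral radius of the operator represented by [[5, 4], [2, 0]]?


For a 2x2 matrix, eigenvalues satisfy lambda^2 - (trace)*lambda + det = 0
trace = 5 + 0 = 5
det = 5*0 - 4*2 = -8
discriminant = 5^2 - 4*(-8) = 57
spectral radius = max |eigenvalue| = 6.2749

6.2749


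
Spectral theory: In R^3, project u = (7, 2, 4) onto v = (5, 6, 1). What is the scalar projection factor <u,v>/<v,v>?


Computing <u,v> = 7*5 + 2*6 + 4*1 = 51
Computing <v,v> = 5^2 + 6^2 + 1^2 = 62
Projection coefficient = 51/62 = 0.8226

0.8226


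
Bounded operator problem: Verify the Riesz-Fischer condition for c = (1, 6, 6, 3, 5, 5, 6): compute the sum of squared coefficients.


sum |c_n|^2 = 1^2 + 6^2 + 6^2 + 3^2 + 5^2 + 5^2 + 6^2
= 1 + 36 + 36 + 9 + 25 + 25 + 36
= 168

168


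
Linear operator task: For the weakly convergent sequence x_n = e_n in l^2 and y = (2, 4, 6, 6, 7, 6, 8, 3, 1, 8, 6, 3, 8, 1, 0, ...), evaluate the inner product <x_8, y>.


x_8 = e_8 is the standard basis vector with 1 in position 8.
<x_8, y> = y_8 = 3
As n -> infinity, <x_n, y> -> 0, confirming weak convergence of (x_n) to 0.

3


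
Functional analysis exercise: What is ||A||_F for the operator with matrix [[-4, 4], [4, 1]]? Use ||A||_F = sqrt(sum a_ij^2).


||A||_F^2 = sum a_ij^2
= (-4)^2 + 4^2 + 4^2 + 1^2
= 16 + 16 + 16 + 1 = 49
||A||_F = sqrt(49) = 7.0000

7.0000


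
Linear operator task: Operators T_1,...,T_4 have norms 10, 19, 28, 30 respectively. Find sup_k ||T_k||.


By the Uniform Boundedness Principle, the supremum of norms is finite.
sup_k ||T_k|| = max(10, 19, 28, 30) = 30

30


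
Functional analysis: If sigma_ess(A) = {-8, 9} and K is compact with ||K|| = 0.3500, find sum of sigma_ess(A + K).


By Weyl's theorem, the essential spectrum is invariant under compact perturbations.
sigma_ess(A + K) = sigma_ess(A) = {-8, 9}
Sum = -8 + 9 = 1

1


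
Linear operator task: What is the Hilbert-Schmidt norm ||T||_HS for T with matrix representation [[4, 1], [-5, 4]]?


The Hilbert-Schmidt norm is sqrt(sum of squares of all entries).
Sum of squares = 4^2 + 1^2 + (-5)^2 + 4^2
= 16 + 1 + 25 + 16 = 58
||T||_HS = sqrt(58) = 7.6158

7.6158


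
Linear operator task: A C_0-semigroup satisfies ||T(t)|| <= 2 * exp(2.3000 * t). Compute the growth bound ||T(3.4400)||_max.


||T(3.4400)|| <= 2 * exp(2.3000 * 3.4400)
= 2 * exp(7.9120)
= 2 * 2729.8447
= 5459.6894

5459.6894


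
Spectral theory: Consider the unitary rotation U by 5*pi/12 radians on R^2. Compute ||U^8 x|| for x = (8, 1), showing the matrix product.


U is a rotation by theta = 5*pi/12
U^8 = rotation by 8*theta = 40*pi/12 = 16*pi/12 (mod 2*pi)
cos(16*pi/12) = -0.5000, sin(16*pi/12) = -0.8660
U^8 x = (-0.5000 * 8 - -0.8660 * 1, -0.8660 * 8 + -0.5000 * 1)
= (-3.1340, -7.4282)
||U^8 x|| = sqrt((-3.1340)^2 + (-7.4282)^2) = sqrt(65.0000) = 8.0623

8.0623


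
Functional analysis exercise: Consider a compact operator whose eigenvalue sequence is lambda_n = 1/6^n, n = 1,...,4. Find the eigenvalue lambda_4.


The eigenvalue formula gives lambda_4 = 1/6^4
= 1/1296
= 7.7160e-04

7.7160e-04


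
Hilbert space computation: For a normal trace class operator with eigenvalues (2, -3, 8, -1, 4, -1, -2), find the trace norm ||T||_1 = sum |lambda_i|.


For a normal operator, singular values equal |eigenvalues|.
Trace norm = sum |lambda_i| = 2 + 3 + 8 + 1 + 4 + 1 + 2
= 21

21


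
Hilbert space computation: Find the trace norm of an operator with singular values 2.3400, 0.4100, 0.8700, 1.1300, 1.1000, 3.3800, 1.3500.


The nuclear norm is the sum of all singular values.
||T||_1 = 2.3400 + 0.4100 + 0.8700 + 1.1300 + 1.1000 + 3.3800 + 1.3500
= 10.5800

10.5800


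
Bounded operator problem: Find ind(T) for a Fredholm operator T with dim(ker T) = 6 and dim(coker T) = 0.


The Fredholm index is defined as ind(T) = dim(ker T) - dim(coker T)
= 6 - 0
= 6

6


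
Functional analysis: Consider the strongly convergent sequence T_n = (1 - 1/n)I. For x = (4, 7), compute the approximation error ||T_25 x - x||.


T_25 x - x = (1 - 1/25)x - x = -x/25
||x|| = sqrt(65) = 8.0623
||T_25 x - x|| = ||x||/25 = 8.0623/25 = 0.3225

0.3225


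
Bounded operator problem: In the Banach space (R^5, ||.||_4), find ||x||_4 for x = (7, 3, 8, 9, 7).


The l^4 norm = (sum |x_i|^4)^(1/4)
Sum of 4th powers = 2401 + 81 + 4096 + 6561 + 2401 = 15540
||x||_4 = (15540)^(1/4) = 11.1651

11.1651


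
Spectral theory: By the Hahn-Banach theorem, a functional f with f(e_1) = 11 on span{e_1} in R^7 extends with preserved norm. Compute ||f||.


The norm of f is given by ||f|| = sup_{||x||=1} |f(x)|.
On span{e_1}, ||e_1|| = 1, so ||f|| = |f(e_1)| / ||e_1||
= |11| / 1 = 11.0000

11.0000


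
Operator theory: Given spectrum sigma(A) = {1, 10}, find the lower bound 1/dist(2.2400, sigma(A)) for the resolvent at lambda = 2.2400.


dist(2.2400, {1, 10}) = min(|2.2400 - 1|, |2.2400 - 10|)
= min(1.2400, 7.7600) = 1.2400
Resolvent bound = 1/1.2400 = 0.8065

0.8065


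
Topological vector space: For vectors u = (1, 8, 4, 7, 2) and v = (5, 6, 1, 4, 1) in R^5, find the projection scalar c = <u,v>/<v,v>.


Computing <u,v> = 1*5 + 8*6 + 4*1 + 7*4 + 2*1 = 87
Computing <v,v> = 5^2 + 6^2 + 1^2 + 4^2 + 1^2 = 79
Projection coefficient = 87/79 = 1.1013

1.1013


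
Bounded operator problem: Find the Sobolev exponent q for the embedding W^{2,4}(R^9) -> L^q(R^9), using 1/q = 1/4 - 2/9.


Using the Sobolev embedding formula: 1/q = 1/p - k/n
1/q = 1/4 - 2/9 = 1/36
q = 1/(1/36) = 36

36.0000


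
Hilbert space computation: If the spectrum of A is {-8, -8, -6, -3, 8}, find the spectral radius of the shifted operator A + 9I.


Spectrum of A + 9I = {1, 1, 3, 6, 17}
Spectral radius = max |lambda| over the shifted spectrum
= max(1, 1, 3, 6, 17) = 17

17


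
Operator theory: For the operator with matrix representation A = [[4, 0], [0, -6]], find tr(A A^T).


trace(A * A^T) = sum of squares of all entries
= 4^2 + 0^2 + 0^2 + (-6)^2
= 16 + 0 + 0 + 36
= 52

52


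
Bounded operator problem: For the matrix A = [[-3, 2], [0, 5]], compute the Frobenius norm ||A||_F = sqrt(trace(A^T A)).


||A||_F^2 = sum a_ij^2
= (-3)^2 + 2^2 + 0^2 + 5^2
= 9 + 4 + 0 + 25 = 38
||A||_F = sqrt(38) = 6.1644

6.1644


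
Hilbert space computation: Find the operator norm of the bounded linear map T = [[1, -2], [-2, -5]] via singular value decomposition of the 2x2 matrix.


A^T A = [[5, 8], [8, 29]]
trace(A^T A) = 34, det(A^T A) = 81
discriminant = 34^2 - 4*81 = 832
Largest eigenvalue of A^T A = (trace + sqrt(disc))/2 = 31.4222
||T|| = sqrt(31.4222) = 5.6056

5.6056


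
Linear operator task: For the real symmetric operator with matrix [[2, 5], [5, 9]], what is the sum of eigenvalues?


For a self-adjoint (symmetric) matrix, the eigenvalues are real.
The sum of eigenvalues equals the trace of the matrix.
trace = 2 + 9 = 11

11


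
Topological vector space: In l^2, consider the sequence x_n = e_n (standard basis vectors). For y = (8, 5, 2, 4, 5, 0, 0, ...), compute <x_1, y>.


x_1 = e_1 is the standard basis vector with 1 in position 1.
<x_1, y> = y_1 = 8
As n -> infinity, <x_n, y> -> 0, confirming weak convergence of (x_n) to 0.

8


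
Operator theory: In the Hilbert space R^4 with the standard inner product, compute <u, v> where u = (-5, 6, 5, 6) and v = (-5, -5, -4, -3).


Computing the standard inner product <u, v> = sum u_i * v_i
= -5*-5 + 6*-5 + 5*-4 + 6*-3
= 25 + -30 + -20 + -18
= -43

-43


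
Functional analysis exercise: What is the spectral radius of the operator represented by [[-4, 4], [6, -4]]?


For a 2x2 matrix, eigenvalues satisfy lambda^2 - (trace)*lambda + det = 0
trace = -4 + -4 = -8
det = -4*-4 - 4*6 = -8
discriminant = (-8)^2 - 4*(-8) = 96
spectral radius = max |eigenvalue| = 8.8990

8.8990


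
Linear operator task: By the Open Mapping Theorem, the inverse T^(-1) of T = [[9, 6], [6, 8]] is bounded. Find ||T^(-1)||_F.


det(T) = 9*8 - 6*6 = 36
T^(-1) = (1/36) * [[8, -6], [-6, 9]] = [[0.2222, -0.1667], [-0.1667, 0.2500]]
||T^(-1)||_F^2 = 0.2222^2 + (-0.1667)^2 + (-0.1667)^2 + 0.2500^2 = 0.1674
||T^(-1)||_F = sqrt(0.1674) = 0.4092

0.4092


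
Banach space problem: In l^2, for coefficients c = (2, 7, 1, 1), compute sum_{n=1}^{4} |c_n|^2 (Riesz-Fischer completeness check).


sum |c_n|^2 = 2^2 + 7^2 + 1^2 + 1^2
= 4 + 49 + 1 + 1
= 55

55


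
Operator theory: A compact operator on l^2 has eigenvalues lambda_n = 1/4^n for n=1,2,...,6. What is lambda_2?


The eigenvalue formula gives lambda_2 = 1/4^2
= 1/16
= 0.0625

0.0625


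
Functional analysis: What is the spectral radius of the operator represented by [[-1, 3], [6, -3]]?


For a 2x2 matrix, eigenvalues satisfy lambda^2 - (trace)*lambda + det = 0
trace = -1 + -3 = -4
det = -1*-3 - 3*6 = -15
discriminant = (-4)^2 - 4*(-15) = 76
spectral radius = max |eigenvalue| = 6.3589

6.3589


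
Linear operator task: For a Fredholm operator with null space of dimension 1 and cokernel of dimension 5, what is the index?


The Fredholm index is defined as ind(T) = dim(ker T) - dim(coker T)
= 1 - 5
= -4

-4


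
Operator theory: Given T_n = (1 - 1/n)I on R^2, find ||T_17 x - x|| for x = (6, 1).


T_17 x - x = (1 - 1/17)x - x = -x/17
||x|| = sqrt(37) = 6.0828
||T_17 x - x|| = ||x||/17 = 6.0828/17 = 0.3578

0.3578


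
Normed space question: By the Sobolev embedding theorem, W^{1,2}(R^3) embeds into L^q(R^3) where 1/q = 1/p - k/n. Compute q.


Using the Sobolev embedding formula: 1/q = 1/p - k/n
1/q = 1/2 - 1/3 = 1/6
q = 1/(1/6) = 6

6.0000


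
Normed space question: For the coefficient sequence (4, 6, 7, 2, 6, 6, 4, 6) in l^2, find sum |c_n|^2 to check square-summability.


sum |c_n|^2 = 4^2 + 6^2 + 7^2 + 2^2 + 6^2 + 6^2 + 4^2 + 6^2
= 16 + 36 + 49 + 4 + 36 + 36 + 16 + 36
= 229

229


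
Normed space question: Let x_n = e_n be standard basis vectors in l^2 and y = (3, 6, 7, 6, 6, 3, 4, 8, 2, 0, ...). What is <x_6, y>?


x_6 = e_6 is the standard basis vector with 1 in position 6.
<x_6, y> = y_6 = 3
As n -> infinity, <x_n, y> -> 0, confirming weak convergence of (x_n) to 0.

3


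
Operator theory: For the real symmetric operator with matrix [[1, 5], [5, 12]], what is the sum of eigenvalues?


For a self-adjoint (symmetric) matrix, the eigenvalues are real.
The sum of eigenvalues equals the trace of the matrix.
trace = 1 + 12 = 13

13


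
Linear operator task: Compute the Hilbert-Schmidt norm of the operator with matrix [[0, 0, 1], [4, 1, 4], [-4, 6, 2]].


The Hilbert-Schmidt norm is sqrt(sum of squares of all entries).
Sum of squares = 0^2 + 0^2 + 1^2 + 4^2 + 1^2 + 4^2 + (-4)^2 + 6^2 + 2^2
= 0 + 0 + 1 + 16 + 1 + 16 + 16 + 36 + 4 = 90
||T||_HS = sqrt(90) = 9.4868

9.4868


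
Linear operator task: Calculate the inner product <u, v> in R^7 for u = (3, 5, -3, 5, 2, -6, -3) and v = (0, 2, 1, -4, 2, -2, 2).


Computing the standard inner product <u, v> = sum u_i * v_i
= 3*0 + 5*2 + -3*1 + 5*-4 + 2*2 + -6*-2 + -3*2
= 0 + 10 + -3 + -20 + 4 + 12 + -6
= -3

-3


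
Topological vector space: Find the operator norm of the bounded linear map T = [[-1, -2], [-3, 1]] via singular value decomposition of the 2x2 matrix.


A^T A = [[10, -1], [-1, 5]]
trace(A^T A) = 15, det(A^T A) = 49
discriminant = 15^2 - 4*49 = 29
Largest eigenvalue of A^T A = (trace + sqrt(disc))/2 = 10.1926
||T|| = sqrt(10.1926) = 3.1926

3.1926


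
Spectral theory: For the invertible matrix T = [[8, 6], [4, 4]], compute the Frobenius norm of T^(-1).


det(T) = 8*4 - 6*4 = 8
T^(-1) = (1/8) * [[4, -6], [-4, 8]] = [[0.5000, -0.7500], [-0.5000, 1.0000]]
||T^(-1)||_F^2 = 0.5000^2 + (-0.7500)^2 + (-0.5000)^2 + 1.0000^2 = 2.0625
||T^(-1)||_F = sqrt(2.0625) = 1.4361

1.4361


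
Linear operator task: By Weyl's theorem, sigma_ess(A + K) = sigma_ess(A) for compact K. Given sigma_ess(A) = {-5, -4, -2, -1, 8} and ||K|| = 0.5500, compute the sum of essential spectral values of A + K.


By Weyl's theorem, the essential spectrum is invariant under compact perturbations.
sigma_ess(A + K) = sigma_ess(A) = {-5, -4, -2, -1, 8}
Sum = -5 + -4 + -2 + -1 + 8 = -4

-4


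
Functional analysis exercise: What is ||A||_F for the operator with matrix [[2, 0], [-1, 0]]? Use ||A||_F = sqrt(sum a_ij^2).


||A||_F^2 = sum a_ij^2
= 2^2 + 0^2 + (-1)^2 + 0^2
= 4 + 0 + 1 + 0 = 5
||A||_F = sqrt(5) = 2.2361

2.2361


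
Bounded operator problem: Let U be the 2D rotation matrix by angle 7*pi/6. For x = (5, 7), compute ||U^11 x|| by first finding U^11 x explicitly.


U is a rotation by theta = 7*pi/6
U^11 = rotation by 11*theta = 77*pi/6 = 5*pi/6 (mod 2*pi)
cos(5*pi/6) = -0.8660, sin(5*pi/6) = 0.5000
U^11 x = (-0.8660 * 5 - 0.5000 * 7, 0.5000 * 5 + -0.8660 * 7)
= (-7.8301, -3.5622)
||U^11 x|| = sqrt((-7.8301)^2 + (-3.5622)^2) = sqrt(74.0000) = 8.6023

8.6023


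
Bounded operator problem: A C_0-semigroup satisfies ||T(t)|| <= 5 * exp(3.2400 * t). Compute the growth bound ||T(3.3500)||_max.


||T(3.3500)|| <= 5 * exp(3.2400 * 3.3500)
= 5 * exp(10.8540)
= 5 * 51740.7008
= 258703.5039

258703.5039


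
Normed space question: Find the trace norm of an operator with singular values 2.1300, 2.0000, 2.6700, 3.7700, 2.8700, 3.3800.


The nuclear norm is the sum of all singular values.
||T||_1 = 2.1300 + 2.0000 + 2.6700 + 3.7700 + 2.8700 + 3.3800
= 16.8200

16.8200


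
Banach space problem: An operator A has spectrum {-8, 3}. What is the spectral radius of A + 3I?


Spectrum of A + 3I = {-5, 6}
Spectral radius = max |lambda| over the shifted spectrum
= max(5, 6) = 6

6


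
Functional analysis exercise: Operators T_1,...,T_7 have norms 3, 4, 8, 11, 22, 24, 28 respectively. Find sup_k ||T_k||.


By the Uniform Boundedness Principle, the supremum of norms is finite.
sup_k ||T_k|| = max(3, 4, 8, 11, 22, 24, 28) = 28

28


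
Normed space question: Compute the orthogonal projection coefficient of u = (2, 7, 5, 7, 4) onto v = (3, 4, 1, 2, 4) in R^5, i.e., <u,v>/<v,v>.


Computing <u,v> = 2*3 + 7*4 + 5*1 + 7*2 + 4*4 = 69
Computing <v,v> = 3^2 + 4^2 + 1^2 + 2^2 + 4^2 = 46
Projection coefficient = 69/46 = 1.5000

1.5000


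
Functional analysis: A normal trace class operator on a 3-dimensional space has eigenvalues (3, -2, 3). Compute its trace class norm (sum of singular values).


For a normal operator, singular values equal |eigenvalues|.
Trace norm = sum |lambda_i| = 3 + 2 + 3
= 8

8


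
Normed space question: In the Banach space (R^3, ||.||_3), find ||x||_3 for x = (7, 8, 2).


The l^3 norm = (sum |x_i|^3)^(1/3)
Sum of 3th powers = 343 + 512 + 8 = 863
||x||_3 = (863)^(1/3) = 9.5207

9.5207


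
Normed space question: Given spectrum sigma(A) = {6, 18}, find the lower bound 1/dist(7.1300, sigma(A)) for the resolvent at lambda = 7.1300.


dist(7.1300, {6, 18}) = min(|7.1300 - 6|, |7.1300 - 18|)
= min(1.1300, 10.8700) = 1.1300
Resolvent bound = 1/1.1300 = 0.8850

0.8850


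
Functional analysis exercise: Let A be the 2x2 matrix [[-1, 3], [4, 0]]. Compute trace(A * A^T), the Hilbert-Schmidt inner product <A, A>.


trace(A * A^T) = sum of squares of all entries
= (-1)^2 + 3^2 + 4^2 + 0^2
= 1 + 9 + 16 + 0
= 26

26


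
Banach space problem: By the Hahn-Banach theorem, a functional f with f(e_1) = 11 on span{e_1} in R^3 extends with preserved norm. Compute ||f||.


The norm of f is given by ||f|| = sup_{||x||=1} |f(x)|.
On span{e_1}, ||e_1|| = 1, so ||f|| = |f(e_1)| / ||e_1||
= |11| / 1 = 11.0000

11.0000


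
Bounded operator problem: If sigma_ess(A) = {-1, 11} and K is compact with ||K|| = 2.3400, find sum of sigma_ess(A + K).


By Weyl's theorem, the essential spectrum is invariant under compact perturbations.
sigma_ess(A + K) = sigma_ess(A) = {-1, 11}
Sum = -1 + 11 = 10

10


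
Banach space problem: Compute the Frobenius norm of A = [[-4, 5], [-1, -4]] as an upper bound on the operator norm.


||A||_F^2 = sum a_ij^2
= (-4)^2 + 5^2 + (-1)^2 + (-4)^2
= 16 + 25 + 1 + 16 = 58
||A||_F = sqrt(58) = 7.6158

7.6158


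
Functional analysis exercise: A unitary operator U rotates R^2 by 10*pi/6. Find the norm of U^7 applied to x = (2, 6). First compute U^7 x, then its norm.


U is a rotation by theta = 10*pi/6
U^7 = rotation by 7*theta = 70*pi/6 = 10*pi/6 (mod 2*pi)
cos(10*pi/6) = 0.5000, sin(10*pi/6) = -0.8660
U^7 x = (0.5000 * 2 - -0.8660 * 6, -0.8660 * 2 + 0.5000 * 6)
= (6.1962, 1.2679)
||U^7 x|| = sqrt(6.1962^2 + 1.2679^2) = sqrt(40.0000) = 6.3246

6.3246


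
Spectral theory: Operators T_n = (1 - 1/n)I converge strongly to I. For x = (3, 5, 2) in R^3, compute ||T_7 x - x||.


T_7 x - x = (1 - 1/7)x - x = -x/7
||x|| = sqrt(38) = 6.1644
||T_7 x - x|| = ||x||/7 = 6.1644/7 = 0.8806

0.8806


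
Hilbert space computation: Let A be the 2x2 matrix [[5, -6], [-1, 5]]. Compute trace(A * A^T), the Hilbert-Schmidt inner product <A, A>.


trace(A * A^T) = sum of squares of all entries
= 5^2 + (-6)^2 + (-1)^2 + 5^2
= 25 + 36 + 1 + 25
= 87

87


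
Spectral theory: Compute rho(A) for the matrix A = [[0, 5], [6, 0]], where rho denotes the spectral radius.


For a 2x2 matrix, eigenvalues satisfy lambda^2 - (trace)*lambda + det = 0
trace = 0 + 0 = 0
det = 0*0 - 5*6 = -30
discriminant = 0^2 - 4*(-30) = 120
spectral radius = max |eigenvalue| = 5.4772

5.4772


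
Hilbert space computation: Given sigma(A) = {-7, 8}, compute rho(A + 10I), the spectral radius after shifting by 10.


Spectrum of A + 10I = {3, 18}
Spectral radius = max |lambda| over the shifted spectrum
= max(3, 18) = 18

18


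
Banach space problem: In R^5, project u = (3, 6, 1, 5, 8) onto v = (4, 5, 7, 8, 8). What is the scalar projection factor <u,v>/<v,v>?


Computing <u,v> = 3*4 + 6*5 + 1*7 + 5*8 + 8*8 = 153
Computing <v,v> = 4^2 + 5^2 + 7^2 + 8^2 + 8^2 = 218
Projection coefficient = 153/218 = 0.7018

0.7018


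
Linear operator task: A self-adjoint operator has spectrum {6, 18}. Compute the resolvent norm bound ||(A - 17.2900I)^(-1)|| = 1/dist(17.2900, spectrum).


dist(17.2900, {6, 18}) = min(|17.2900 - 6|, |17.2900 - 18|)
= min(11.2900, 0.7100) = 0.7100
Resolvent bound = 1/0.7100 = 1.4085

1.4085


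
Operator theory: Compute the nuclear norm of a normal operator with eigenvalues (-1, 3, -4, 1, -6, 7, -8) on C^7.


For a normal operator, singular values equal |eigenvalues|.
Trace norm = sum |lambda_i| = 1 + 3 + 4 + 1 + 6 + 7 + 8
= 30

30


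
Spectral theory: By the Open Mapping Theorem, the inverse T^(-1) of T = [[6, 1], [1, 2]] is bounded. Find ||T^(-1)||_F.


det(T) = 6*2 - 1*1 = 11
T^(-1) = (1/11) * [[2, -1], [-1, 6]] = [[0.1818, -0.0909], [-0.0909, 0.5455]]
||T^(-1)||_F^2 = 0.1818^2 + (-0.0909)^2 + (-0.0909)^2 + 0.5455^2 = 0.3471
||T^(-1)||_F = sqrt(0.3471) = 0.5892

0.5892


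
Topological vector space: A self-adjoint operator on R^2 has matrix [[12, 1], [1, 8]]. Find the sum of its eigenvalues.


For a self-adjoint (symmetric) matrix, the eigenvalues are real.
The sum of eigenvalues equals the trace of the matrix.
trace = 12 + 8 = 20

20


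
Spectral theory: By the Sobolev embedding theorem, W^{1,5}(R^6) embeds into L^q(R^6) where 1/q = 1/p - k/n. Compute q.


Using the Sobolev embedding formula: 1/q = 1/p - k/n
1/q = 1/5 - 1/6 = 1/30
q = 1/(1/30) = 30

30.0000


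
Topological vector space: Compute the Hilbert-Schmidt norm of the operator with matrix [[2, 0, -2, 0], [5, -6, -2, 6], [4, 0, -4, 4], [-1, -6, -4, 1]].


The Hilbert-Schmidt norm is sqrt(sum of squares of all entries).
Sum of squares = 2^2 + 0^2 + (-2)^2 + 0^2 + 5^2 + (-6)^2 + (-2)^2 + 6^2 + 4^2 + 0^2 + (-4)^2 + 4^2 + (-1)^2 + (-6)^2 + (-4)^2 + 1^2
= 4 + 0 + 4 + 0 + 25 + 36 + 4 + 36 + 16 + 0 + 16 + 16 + 1 + 36 + 16 + 1 = 211
||T||_HS = sqrt(211) = 14.5258

14.5258


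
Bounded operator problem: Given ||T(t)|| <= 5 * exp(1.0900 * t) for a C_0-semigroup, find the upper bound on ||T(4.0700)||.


||T(4.0700)|| <= 5 * exp(1.0900 * 4.0700)
= 5 * exp(4.4363)
= 5 * 84.4619
= 422.3093

422.3093


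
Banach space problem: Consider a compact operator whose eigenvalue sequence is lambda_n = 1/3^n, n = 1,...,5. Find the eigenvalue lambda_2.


The eigenvalue formula gives lambda_2 = 1/3^2
= 1/9
= 0.1111

0.1111


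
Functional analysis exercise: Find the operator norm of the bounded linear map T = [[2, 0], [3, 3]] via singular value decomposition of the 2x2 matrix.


A^T A = [[13, 9], [9, 9]]
trace(A^T A) = 22, det(A^T A) = 36
discriminant = 22^2 - 4*36 = 340
Largest eigenvalue of A^T A = (trace + sqrt(disc))/2 = 20.2195
||T|| = sqrt(20.2195) = 4.4966

4.4966


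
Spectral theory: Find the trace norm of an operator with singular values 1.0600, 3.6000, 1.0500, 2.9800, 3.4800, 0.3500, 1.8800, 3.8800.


The nuclear norm is the sum of all singular values.
||T||_1 = 1.0600 + 3.6000 + 1.0500 + 2.9800 + 3.4800 + 0.3500 + 1.8800 + 3.8800
= 18.2800

18.2800


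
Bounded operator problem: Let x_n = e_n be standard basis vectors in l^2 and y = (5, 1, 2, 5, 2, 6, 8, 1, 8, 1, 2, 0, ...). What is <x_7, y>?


x_7 = e_7 is the standard basis vector with 1 in position 7.
<x_7, y> = y_7 = 8
As n -> infinity, <x_n, y> -> 0, confirming weak convergence of (x_n) to 0.

8


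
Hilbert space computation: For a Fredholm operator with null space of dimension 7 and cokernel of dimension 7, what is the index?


The Fredholm index is defined as ind(T) = dim(ker T) - dim(coker T)
= 7 - 7
= 0

0


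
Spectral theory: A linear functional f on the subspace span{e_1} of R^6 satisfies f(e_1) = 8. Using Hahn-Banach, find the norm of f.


The norm of f is given by ||f|| = sup_{||x||=1} |f(x)|.
On span{e_1}, ||e_1|| = 1, so ||f|| = |f(e_1)| / ||e_1||
= |8| / 1 = 8.0000

8.0000


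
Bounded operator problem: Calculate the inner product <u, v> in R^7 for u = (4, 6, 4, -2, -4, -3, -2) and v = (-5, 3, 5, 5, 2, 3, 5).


Computing the standard inner product <u, v> = sum u_i * v_i
= 4*-5 + 6*3 + 4*5 + -2*5 + -4*2 + -3*3 + -2*5
= -20 + 18 + 20 + -10 + -8 + -9 + -10
= -19

-19


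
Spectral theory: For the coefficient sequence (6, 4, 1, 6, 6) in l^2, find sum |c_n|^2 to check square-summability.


sum |c_n|^2 = 6^2 + 4^2 + 1^2 + 6^2 + 6^2
= 36 + 16 + 1 + 36 + 36
= 125

125


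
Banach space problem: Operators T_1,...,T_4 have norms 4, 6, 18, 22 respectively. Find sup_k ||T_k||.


By the Uniform Boundedness Principle, the supremum of norms is finite.
sup_k ||T_k|| = max(4, 6, 18, 22) = 22

22


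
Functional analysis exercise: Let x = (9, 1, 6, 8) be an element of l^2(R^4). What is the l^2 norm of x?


The l^2 norm = (sum |x_i|^2)^(1/2)
Sum of 2th powers = 81 + 1 + 36 + 64 = 182
||x||_2 = (182)^(1/2) = 13.4907

13.4907


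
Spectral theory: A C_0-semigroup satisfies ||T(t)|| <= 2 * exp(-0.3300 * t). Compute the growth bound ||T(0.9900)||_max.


||T(0.9900)|| <= 2 * exp(-0.3300 * 0.9900)
= 2 * exp(-0.3267)
= 2 * 0.7213
= 1.4426

1.4426


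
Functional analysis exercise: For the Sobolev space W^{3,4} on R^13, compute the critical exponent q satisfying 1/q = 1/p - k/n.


Using the Sobolev embedding formula: 1/q = 1/p - k/n
1/q = 1/4 - 3/13 = 1/52
q = 1/(1/52) = 52

52.0000


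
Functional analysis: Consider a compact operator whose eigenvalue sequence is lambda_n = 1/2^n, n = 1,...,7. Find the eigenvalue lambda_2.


The eigenvalue formula gives lambda_2 = 1/2^2
= 1/4
= 0.2500

0.2500


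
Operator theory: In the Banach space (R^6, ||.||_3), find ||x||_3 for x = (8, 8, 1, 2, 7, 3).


The l^3 norm = (sum |x_i|^3)^(1/3)
Sum of 3th powers = 512 + 512 + 1 + 8 + 343 + 27 = 1403
||x||_3 = (1403)^(1/3) = 11.1949

11.1949


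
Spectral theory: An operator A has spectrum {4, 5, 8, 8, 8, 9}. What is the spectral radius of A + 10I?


Spectrum of A + 10I = {14, 15, 18, 18, 18, 19}
Spectral radius = max |lambda| over the shifted spectrum
= max(14, 15, 18, 18, 18, 19) = 19

19


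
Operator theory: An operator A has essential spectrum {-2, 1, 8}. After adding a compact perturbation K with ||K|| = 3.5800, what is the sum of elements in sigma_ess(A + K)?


By Weyl's theorem, the essential spectrum is invariant under compact perturbations.
sigma_ess(A + K) = sigma_ess(A) = {-2, 1, 8}
Sum = -2 + 1 + 8 = 7

7


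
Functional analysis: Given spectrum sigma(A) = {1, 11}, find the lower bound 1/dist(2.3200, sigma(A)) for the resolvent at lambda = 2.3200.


dist(2.3200, {1, 11}) = min(|2.3200 - 1|, |2.3200 - 11|)
= min(1.3200, 8.6800) = 1.3200
Resolvent bound = 1/1.3200 = 0.7576

0.7576


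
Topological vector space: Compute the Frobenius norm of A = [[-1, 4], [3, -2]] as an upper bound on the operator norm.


||A||_F^2 = sum a_ij^2
= (-1)^2 + 4^2 + 3^2 + (-2)^2
= 1 + 16 + 9 + 4 = 30
||A||_F = sqrt(30) = 5.4772

5.4772
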